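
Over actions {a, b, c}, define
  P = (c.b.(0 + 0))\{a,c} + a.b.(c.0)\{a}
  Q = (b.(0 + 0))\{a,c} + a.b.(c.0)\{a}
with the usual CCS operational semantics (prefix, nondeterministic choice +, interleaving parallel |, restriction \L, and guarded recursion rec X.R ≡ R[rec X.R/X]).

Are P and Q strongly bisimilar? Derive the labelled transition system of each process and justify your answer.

LTS(P): 4 reachable states
  s0 = (c.b.(0 + 0))\{a,c} + a.b.(c.0)\{a} | ··a··> s1
  s1 = b.(c.0)\{a} | ··b··> s2
  s2 = (c.0)\{a} | ··c··> s3
  s3 = 0\{a} | (no moves)
LTS(Q): 5 reachable states
  t0 = (b.(0 + 0))\{a,c} + a.b.(c.0)\{a} | ··a··> t1, ··b··> t2
  t1 = b.(c.0)\{a} | ··b··> t3
  t2 = (0 + 0)\{a,c} | (no moves)
  t3 = (c.0)\{a} | ··c··> t4
  t4 = 0\{a} | (no moves)
Coarsest stable partition (strong bisimilarity classes):
  B0 = {s0}
  B1 = {s1, t1}
  B2 = {s2, t3}
  B3 = {s3, t2, t4}
  B4 = {t0}
s0 ∈ B0, t0 ∈ B4 → different blocks

not bisimilar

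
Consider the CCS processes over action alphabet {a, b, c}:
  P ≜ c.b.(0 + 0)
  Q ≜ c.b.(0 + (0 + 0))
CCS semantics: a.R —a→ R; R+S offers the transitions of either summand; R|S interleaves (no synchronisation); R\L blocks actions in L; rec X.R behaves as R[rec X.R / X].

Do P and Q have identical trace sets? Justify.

trace-equivalent

P's transition system — 3 states:
  u0 = c.b.(0 + 0) → ··c··> u1
  u1 = b.(0 + 0) → ··b··> u2
  u2 = 0 + 0 → (no moves)
Q's transition system — 3 states:
  v0 = c.b.(0 + (0 + 0)) → ··c··> v1
  v1 = b.(0 + (0 + 0)) → ··b··> v2
  v2 = 0 + (0 + 0) → (no moves)
Partition-refinement fixed point:
  B0 = {u0, v0}
  B1 = {u1, v1}
  B2 = {u2, v2}
u0 ∈ B0, v0 ∈ B0 → same block
Bisimilar ⇒ trace-equivalent.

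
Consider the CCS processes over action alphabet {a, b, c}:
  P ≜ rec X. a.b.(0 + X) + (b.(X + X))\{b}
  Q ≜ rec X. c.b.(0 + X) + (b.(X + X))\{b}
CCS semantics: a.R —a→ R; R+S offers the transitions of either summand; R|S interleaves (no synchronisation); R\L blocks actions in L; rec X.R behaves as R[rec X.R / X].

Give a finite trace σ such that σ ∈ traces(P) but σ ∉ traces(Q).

a

Reachable graph of P (3 states):
  p0 = rec X. a.b.(0 + X) + (b.(X + X))\{b} | —a→ p1
  p1 = b.(0 + (rec X. a.b.(0 + X) + (b.(X + X))\{b})) | —b→ p2
  p2 = 0 + (rec X. a.b.(0 + X) + (b.(X + X))\{b}) | —a→ p1
Reachable graph of Q (3 states):
  q0 = rec X. c.b.(0 + X) + (b.(X + X))\{b} | —c→ q1
  q1 = b.(0 + (rec X. c.b.(0 + X) + (b.(X + X))\{b})) | —b→ q2
  q2 = 0 + (rec X. c.b.(0 + X) + (b.(X + X))\{b}) | —c→ q1
Run σ = ⟨a⟩ on P: start {p0}
  after a @ step 1: {p1}
  — P admits the full trace.
Run σ = ⟨a⟩ on Q: start {q0}
  after a @ step 1: ∅ (Q stuck)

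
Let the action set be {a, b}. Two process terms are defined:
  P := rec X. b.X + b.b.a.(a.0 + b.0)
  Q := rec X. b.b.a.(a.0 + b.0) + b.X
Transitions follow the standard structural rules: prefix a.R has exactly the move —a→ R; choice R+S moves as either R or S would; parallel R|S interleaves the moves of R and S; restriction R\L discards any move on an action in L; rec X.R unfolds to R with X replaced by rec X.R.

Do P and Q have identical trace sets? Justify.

LTS(P): 5 reachable states
  s0 = rec X. b.X + b.b.a.(a.0 + b.0) | --b--▸ s0, --b--▸ s1
  s1 = b.a.(a.0 + b.0) | --b--▸ s2
  s2 = a.(a.0 + b.0) | --a--▸ s3
  s3 = a.0 + b.0 | --a--▸ s4, --b--▸ s4
  s4 = 0 | (no moves)
LTS(Q): 5 reachable states
  t0 = rec X. b.b.a.(a.0 + b.0) + b.X | --b--▸ t0, --b--▸ t1
  t1 = b.a.(a.0 + b.0) | --b--▸ t2
  t2 = a.(a.0 + b.0) | --a--▸ t3
  t3 = a.0 + b.0 | --a--▸ t4, --b--▸ t4
  t4 = 0 | (no moves)
Bisimilarity quotient blocks:
  B0 = {s0, t0}
  B1 = {s1, t1}
  B2 = {s2, t2}
  B3 = {s3, t3}
  B4 = {s4, t4}
s0 ∈ B0, t0 ∈ B0 → same block
Bisimilar ⇒ trace-equivalent.

traces(P) = traces(Q)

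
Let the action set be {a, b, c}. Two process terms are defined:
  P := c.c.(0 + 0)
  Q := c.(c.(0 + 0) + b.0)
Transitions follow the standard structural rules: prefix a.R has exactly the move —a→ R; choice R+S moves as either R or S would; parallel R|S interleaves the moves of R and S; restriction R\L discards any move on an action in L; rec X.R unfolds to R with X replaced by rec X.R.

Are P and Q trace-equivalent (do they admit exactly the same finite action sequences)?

traces(P) ≠ traces(Q) — witness ⟨cb⟩

LTS(P): 3 reachable states
  s0 = c.c.(0 + 0) has moves -c-> s1
  s1 = c.(0 + 0) has moves -c-> s2
  s2 = 0 + 0 has moves deadlocked
LTS(Q): 4 reachable states
  t0 = c.(c.(0 + 0) + b.0) has moves -c-> t1
  t1 = c.(0 + 0) + b.0 has moves -b-> t2, -c-> t3
  t2 = 0 has moves deadlocked
  t3 = 0 + 0 has moves deadlocked
Trace ⟨cb⟩ through Q, begin at {t0}:
  after c @ step 1: {t1}
  after b @ step 2: {t2}
  — Q admits the full trace.
Trace ⟨cb⟩ through P, begin at {s0}:
  after c @ step 1: {s1}
  after b @ step 2: no successor for P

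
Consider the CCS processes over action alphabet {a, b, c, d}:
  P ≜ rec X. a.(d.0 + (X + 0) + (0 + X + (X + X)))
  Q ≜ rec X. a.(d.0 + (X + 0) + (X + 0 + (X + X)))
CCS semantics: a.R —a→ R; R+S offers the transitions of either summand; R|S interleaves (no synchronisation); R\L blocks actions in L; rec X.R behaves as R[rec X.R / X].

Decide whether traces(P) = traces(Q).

LTS(P): 3 reachable states
  p0 = rec X. a.(d.0 + (X + 0) + (0 + X + (X + X))) has moves ··a··> p1
  p1 = d.0 + ((rec X. a.(d.0 + (X + 0) + (0 + X + (X + X)))) + 0) + (0 + (rec X. a.(d.0 + (X + 0) + (0 + X + (X + X)))) + ((rec X. a.(d.0 + (X + 0) + (0 + X + (X + X)))) + (rec X. a.(d.0 + (X + 0) + (0 + X + (X + X)))))) has moves ··a··> p1, ··d··> p2
  p2 = 0 has moves stopped
LTS(Q): 3 reachable states
  q0 = rec X. a.(d.0 + (X + 0) + (X + 0 + (X + X))) has moves ··a··> q1
  q1 = d.0 + ((rec X. a.(d.0 + (X + 0) + (X + 0 + (X + X)))) + 0) + ((rec X. a.(d.0 + (X + 0) + (X + 0 + (X + X)))) + 0 + ((rec X. a.(d.0 + (X + 0) + (X + 0 + (X + X)))) + (rec X. a.(d.0 + (X + 0) + (X + 0 + (X + X)))))) has moves ··a··> q1, ··d··> q2
  q2 = 0 has moves stopped
Coarsest stable partition (strong bisimilarity classes):
  B0 = {p0, q0}
  B1 = {p1, q1}
  B2 = {p2, q2}
p0 ∈ B0, q0 ∈ B0 → same block
Bisimilar ⇒ trace-equivalent.

trace-equivalent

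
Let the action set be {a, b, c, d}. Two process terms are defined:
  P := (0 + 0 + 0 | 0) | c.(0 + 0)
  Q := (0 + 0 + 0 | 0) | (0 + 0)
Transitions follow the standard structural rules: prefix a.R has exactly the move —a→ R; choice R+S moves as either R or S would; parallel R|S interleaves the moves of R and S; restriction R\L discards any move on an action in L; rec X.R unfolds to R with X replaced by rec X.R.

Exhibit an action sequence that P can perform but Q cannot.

P's transition system — 2 states:
  u0 = (0 + 0 + 0 | 0) | c.(0 + 0) → ··c··> u1
  u1 = (0 + 0 + 0 | 0) | (0 + 0) → deadlocked
Q's transition system — 1 states:
  v0 = (0 + 0 + 0 | 0) | (0 + 0) → deadlocked
Executing c from P (initial set {u0}):
  step 1 (c): {u1}
  P completes σ.
Executing c from Q (initial set {v0}):
  step 1 (c): ∅  — Q cannot continue

c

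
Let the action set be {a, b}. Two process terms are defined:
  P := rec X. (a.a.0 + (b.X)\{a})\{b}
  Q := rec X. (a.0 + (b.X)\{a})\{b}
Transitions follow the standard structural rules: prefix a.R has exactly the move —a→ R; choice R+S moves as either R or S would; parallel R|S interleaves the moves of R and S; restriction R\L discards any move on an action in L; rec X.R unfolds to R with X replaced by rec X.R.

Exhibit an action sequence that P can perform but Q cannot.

aa

Reachable graph of P (3 states):
  p0 = rec X. (a.a.0 + (b.X)\{a})\{b} ⊢ ··a··> p1
  p1 = (a.0)\{b} ⊢ ··a··> p2
  p2 = 0\{b} ⊢ deadlocked
Reachable graph of Q (2 states):
  q0 = rec X. (a.0 + (b.X)\{a})\{b} ⊢ ··a··> q1
  q1 = 0\{b} ⊢ deadlocked
Executing aa from P (initial set {p0}):
  [1] a ⇒ {p1}
  [2] a ⇒ {p2}
  ✓ P
Executing aa from Q (initial set {q0}):
  [1] a ⇒ {q1}
  [2] a ⇒ ∅  — Q cannot continue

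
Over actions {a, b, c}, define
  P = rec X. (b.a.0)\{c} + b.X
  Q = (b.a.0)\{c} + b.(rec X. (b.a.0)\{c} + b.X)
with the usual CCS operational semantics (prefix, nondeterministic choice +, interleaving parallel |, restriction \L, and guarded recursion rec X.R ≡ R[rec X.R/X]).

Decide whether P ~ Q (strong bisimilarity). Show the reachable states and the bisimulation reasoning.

P ~ Q

P's transition system — 3 states:
  m0 = rec X. (b.a.0)\{c} + b.X ⊢ ··b··> m0, ··b··> m1
  m1 = (a.0)\{c} ⊢ ··a··> m2
  m2 = 0\{c} ⊢ (no moves)
Q's transition system — 4 states:
  n0 = (b.a.0)\{c} + b.(rec X. (b.a.0)\{c} + b.X) ⊢ ··b··> n1, ··b··> n2
  n1 = (a.0)\{c} ⊢ ··a··> n3
  n2 = rec X. (b.a.0)\{c} + b.X ⊢ ··b··> n1, ··b··> n2
  n3 = 0\{c} ⊢ (no moves)
Coarsest stable partition (strong bisimilarity classes):
  B0 = {m0, n0, n2}
  B1 = {m1, n1}
  B2 = {m2, n3}
m0 ∈ B0, n0 ∈ B0 → same block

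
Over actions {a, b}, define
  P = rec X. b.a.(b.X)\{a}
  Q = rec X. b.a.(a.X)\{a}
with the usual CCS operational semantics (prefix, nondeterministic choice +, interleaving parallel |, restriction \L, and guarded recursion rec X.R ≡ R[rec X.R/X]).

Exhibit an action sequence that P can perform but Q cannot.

LTS(P): 5 reachable states
  p0 = rec X. b.a.(b.X)\{a} | =b=> p1
  p1 = a.(b.(rec X. b.a.(b.X)\{a}))\{a} | =a=> p2
  p2 = (b.(rec X. b.a.(b.X)\{a}))\{a} | =b=> p3
  p3 = (rec X. b.a.(b.X)\{a})\{a} | =b=> p4
  p4 = (a.(b.(rec X. b.a.(b.X)\{a}))\{a})\{a} | stopped
LTS(Q): 3 reachable states
  q0 = rec X. b.a.(a.X)\{a} | =b=> q1
  q1 = a.(a.(rec X. b.a.(a.X)\{a}))\{a} | =a=> q2
  q2 = (a.(rec X. b.a.(a.X)\{a}))\{a} | stopped
Run σ = ⟨bab⟩ on P: start {p0}
  [1] b ⇒ {p1}
  [2] a ⇒ {p2}
  [3] b ⇒ {p3}
  ✓ P
Run σ = ⟨bab⟩ on Q: start {q0}
  [1] b ⇒ {q1}
  [2] a ⇒ {q2}
  [3] b ⇒ ∅  — Q cannot continue

bab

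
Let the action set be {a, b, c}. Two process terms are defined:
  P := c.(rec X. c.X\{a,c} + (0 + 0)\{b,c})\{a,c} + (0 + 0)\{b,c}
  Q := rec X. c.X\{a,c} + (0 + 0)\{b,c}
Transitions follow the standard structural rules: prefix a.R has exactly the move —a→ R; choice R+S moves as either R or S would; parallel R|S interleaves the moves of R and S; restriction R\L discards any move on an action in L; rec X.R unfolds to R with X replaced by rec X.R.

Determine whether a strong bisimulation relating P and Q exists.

LTS(P): 2 reachable states
  u0 = c.(rec X. c.X\{a,c} + (0 + 0)\{b,c})\{a,c} + (0 + 0)\{b,c} ⊢ —c→ u1
  u1 = (rec X. c.X\{a,c} + (0 + 0)\{b,c})\{a,c} ⊢ stopped
LTS(Q): 2 reachable states
  v0 = rec X. c.X\{a,c} + (0 + 0)\{b,c} ⊢ —c→ v1
  v1 = (rec X. c.X\{a,c} + (0 + 0)\{b,c})\{a,c} ⊢ stopped
Bisimilarity quotient blocks:
  B0 = {u0, v0}
  B1 = {u1, v1}
u0 ∈ B0, v0 ∈ B0 → same block

YES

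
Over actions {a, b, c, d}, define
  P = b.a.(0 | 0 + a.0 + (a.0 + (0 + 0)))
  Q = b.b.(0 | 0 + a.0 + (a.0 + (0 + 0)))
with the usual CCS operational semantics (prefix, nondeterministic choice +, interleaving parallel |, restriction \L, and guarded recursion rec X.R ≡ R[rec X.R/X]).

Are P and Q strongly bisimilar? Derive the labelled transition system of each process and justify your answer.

Reachable graph of P (4 states):
  p0 = b.a.(0 | 0 + a.0 + (a.0 + (0 + 0))) ⊢ =b=> p1
  p1 = a.(0 | 0 + a.0 + (a.0 + (0 + 0))) ⊢ =a=> p2
  p2 = 0 | 0 + a.0 + (a.0 + (0 + 0)) ⊢ =a=> p3
  p3 = 0 ⊢ deadlocked
Reachable graph of Q (4 states):
  q0 = b.b.(0 | 0 + a.0 + (a.0 + (0 + 0))) ⊢ =b=> q1
  q1 = b.(0 | 0 + a.0 + (a.0 + (0 + 0))) ⊢ =b=> q2
  q2 = 0 | 0 + a.0 + (a.0 + (0 + 0)) ⊢ =a=> q3
  q3 = 0 ⊢ deadlocked
Bisimilarity quotient blocks:
  B0 = {p0}
  B1 = {p1}
  B2 = {p2, q2}
  B3 = {p3, q3}
  B4 = {q0}
  B5 = {q1}
p0 ∈ B0, q0 ∈ B4 → different blocks

NO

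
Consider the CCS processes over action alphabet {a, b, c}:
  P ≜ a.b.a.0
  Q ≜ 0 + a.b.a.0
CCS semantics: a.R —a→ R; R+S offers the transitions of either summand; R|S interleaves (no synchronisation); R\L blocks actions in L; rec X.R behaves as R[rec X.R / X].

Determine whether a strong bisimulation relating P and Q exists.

P's transition system — 4 states:
  p0 = a.b.a.0 | -a-> p1
  p1 = b.a.0 | -b-> p2
  p2 = a.0 | -a-> p3
  p3 = 0 | stopped
Q's transition system — 4 states:
  q0 = 0 + a.b.a.0 | -a-> q1
  q1 = b.a.0 | -b-> q2
  q2 = a.0 | -a-> q3
  q3 = 0 | stopped
Partition-refinement fixed point:
  B0 = {p0, q0}
  B1 = {p1, q1}
  B2 = {p2, q2}
  B3 = {p3, q3}
p0 ∈ B0, q0 ∈ B0 → same block

bisimilar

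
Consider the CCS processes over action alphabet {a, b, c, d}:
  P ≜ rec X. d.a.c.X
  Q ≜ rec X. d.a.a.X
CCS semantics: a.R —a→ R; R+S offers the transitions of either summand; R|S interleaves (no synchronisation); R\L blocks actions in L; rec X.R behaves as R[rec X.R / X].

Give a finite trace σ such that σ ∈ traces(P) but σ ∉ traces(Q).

dac

P's transition system — 3 states:
  s0 = rec X. d.a.c.X | =d=> s1
  s1 = a.c.(rec X. d.a.c.X) | =a=> s2
  s2 = c.(rec X. d.a.c.X) | =c=> s0
Q's transition system — 3 states:
  t0 = rec X. d.a.a.X | =d=> t1
  t1 = a.a.(rec X. d.a.a.X) | =a=> t2
  t2 = a.(rec X. d.a.a.X) | =a=> t0
Run σ = ⟨dac⟩ on P: start {s0}
  step 1 (d): {s1}
  step 2 (a): {s2}
  step 3 (c): {s0}
  — P admits the full trace.
Run σ = ⟨dac⟩ on Q: start {t0}
  step 1 (d): {t1}
  step 2 (a): {t2}
  step 3 (c): no successor for Q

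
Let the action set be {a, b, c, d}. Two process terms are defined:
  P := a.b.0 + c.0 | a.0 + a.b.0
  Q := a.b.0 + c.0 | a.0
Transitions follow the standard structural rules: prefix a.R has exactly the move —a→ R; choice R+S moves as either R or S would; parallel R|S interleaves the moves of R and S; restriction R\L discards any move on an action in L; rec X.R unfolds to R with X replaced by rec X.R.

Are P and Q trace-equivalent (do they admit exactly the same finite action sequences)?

Reachable graph of P (6 states):
  p0 = a.b.0 + c.0 | a.0 + a.b.0 :: —a→ p1, —a→ p2, —c→ p3
  p1 = b.0 :: —b→ p4
  p2 = c.0 | 0 :: —c→ p5
  p3 = 0 | a.0 :: —a→ p5
  p4 = 0 :: stopped
  p5 = 0 | 0 :: stopped
Reachable graph of Q (6 states):
  q0 = a.b.0 + c.0 | a.0 :: —a→ q1, —a→ q2, —c→ q3
  q1 = b.0 :: —b→ q4
  q2 = c.0 | 0 :: —c→ q5
  q3 = 0 | a.0 :: —a→ q5
  q4 = 0 :: stopped
  q5 = 0 | 0 :: stopped
Partition-refinement fixed point:
  B0 = {p0, q0}
  B1 = {p1, q1}
  B2 = {p4, p5, q4, q5}
  B3 = {p2, q2}
  B4 = {p3, q3}
p0 ∈ B0, q0 ∈ B0 → same block
Bisimilar ⇒ trace-equivalent.

YES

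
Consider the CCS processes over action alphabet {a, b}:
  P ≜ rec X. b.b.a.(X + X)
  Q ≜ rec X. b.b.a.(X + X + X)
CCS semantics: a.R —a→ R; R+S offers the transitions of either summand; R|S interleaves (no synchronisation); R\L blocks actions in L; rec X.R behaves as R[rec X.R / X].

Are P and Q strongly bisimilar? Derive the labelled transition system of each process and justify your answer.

Reachable graph of P (4 states):
  p0 = rec X. b.b.a.(X + X) → --b--▸ p1
  p1 = b.a.((rec X. b.b.a.(X + X)) + (rec X. b.b.a.(X + X))) → --b--▸ p2
  p2 = a.((rec X. b.b.a.(X + X)) + (rec X. b.b.a.(X + X))) → --a--▸ p3
  p3 = (rec X. b.b.a.(X + X)) + (rec X. b.b.a.(X + X)) → --b--▸ p1
Reachable graph of Q (4 states):
  q0 = rec X. b.b.a.(X + X + X) → --b--▸ q1
  q1 = b.a.((rec X. b.b.a.(X + X + X)) + (rec X. b.b.a.(X + X + X)) + (rec X. b.b.a.(X + X + X))) → --b--▸ q2
  q2 = a.((rec X. b.b.a.(X + X + X)) + (rec X. b.b.a.(X + X + X)) + (rec X. b.b.a.(X + X + X))) → --a--▸ q3
  q3 = (rec X. b.b.a.(X + X + X)) + (rec X. b.b.a.(X + X + X)) + (rec X. b.b.a.(X + X + X)) → --b--▸ q1
Bisimilarity quotient blocks:
  B0 = {p0, p3, q0, q3}
  B1 = {p1, q1}
  B2 = {p2, q2}
p0 ∈ B0, q0 ∈ B0 → same block

bisimilar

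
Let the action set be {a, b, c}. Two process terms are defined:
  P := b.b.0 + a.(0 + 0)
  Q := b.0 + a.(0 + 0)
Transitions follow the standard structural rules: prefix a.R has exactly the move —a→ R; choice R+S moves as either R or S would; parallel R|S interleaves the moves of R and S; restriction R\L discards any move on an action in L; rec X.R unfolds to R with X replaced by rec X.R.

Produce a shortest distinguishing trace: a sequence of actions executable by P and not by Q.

Reachable graph of P (4 states):
  s0 = b.b.0 + a.(0 + 0) has moves =a=> s1, =b=> s2
  s1 = 0 + 0 has moves ∅
  s2 = b.0 has moves =b=> s3
  s3 = 0 has moves ∅
Reachable graph of Q (3 states):
  t0 = b.0 + a.(0 + 0) has moves =a=> t1, =b=> t2
  t1 = 0 + 0 has moves ∅
  t2 = 0 has moves ∅
Trace ⟨bb⟩ through P, begin at {s0}:
  [1] b ⇒ {s2}
  [2] b ⇒ {s3}
  — P admits the full trace.
Trace ⟨bb⟩ through Q, begin at {t0}:
  [1] b ⇒ {t2}
  [2] b ⇒ no successor for Q

bb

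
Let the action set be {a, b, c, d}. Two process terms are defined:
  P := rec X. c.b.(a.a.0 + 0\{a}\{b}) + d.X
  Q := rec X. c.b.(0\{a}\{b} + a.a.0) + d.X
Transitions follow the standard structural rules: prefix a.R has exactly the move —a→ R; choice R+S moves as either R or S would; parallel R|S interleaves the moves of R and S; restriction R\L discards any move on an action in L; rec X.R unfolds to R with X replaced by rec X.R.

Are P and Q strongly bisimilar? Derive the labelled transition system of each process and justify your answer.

Reachable graph of P (5 states):
  p0 = rec X. c.b.(a.a.0 + 0\{a}\{b}) + d.X :: —c→ p1, —d→ p0
  p1 = b.(a.a.0 + 0\{a}\{b}) :: —b→ p2
  p2 = a.a.0 + 0\{a}\{b} :: —a→ p3
  p3 = a.0 :: —a→ p4
  p4 = 0 :: (no moves)
Reachable graph of Q (5 states):
  q0 = rec X. c.b.(0\{a}\{b} + a.a.0) + d.X :: —c→ q1, —d→ q0
  q1 = b.(0\{a}\{b} + a.a.0) :: —b→ q2
  q2 = 0\{a}\{b} + a.a.0 :: —a→ q3
  q3 = a.0 :: —a→ q4
  q4 = 0 :: (no moves)
Coarsest stable partition (strong bisimilarity classes):
  B0 = {p0, q0}
  B1 = {p1, q1}
  B2 = {p2, q2}
  B3 = {p3, q3}
  B4 = {p4, q4}
p0 ∈ B0, q0 ∈ B0 → same block

P ~ Q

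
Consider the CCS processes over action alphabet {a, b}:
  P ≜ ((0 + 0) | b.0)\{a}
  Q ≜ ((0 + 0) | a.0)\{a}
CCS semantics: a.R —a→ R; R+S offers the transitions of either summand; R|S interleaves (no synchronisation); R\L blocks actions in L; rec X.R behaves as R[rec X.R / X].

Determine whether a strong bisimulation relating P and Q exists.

NO

P's transition system — 2 states:
  p0 = ((0 + 0) | b.0)\{a} :: =b=> p1
  p1 = ((0 + 0) | 0)\{a} :: deadlocked
Q's transition system — 1 states:
  q0 = ((0 + 0) | a.0)\{a} :: deadlocked
Partition-refinement fixed point:
  B0 = {p0}
  B1 = {p1, q0}
p0 ∈ B0, q0 ∈ B1 → different blocks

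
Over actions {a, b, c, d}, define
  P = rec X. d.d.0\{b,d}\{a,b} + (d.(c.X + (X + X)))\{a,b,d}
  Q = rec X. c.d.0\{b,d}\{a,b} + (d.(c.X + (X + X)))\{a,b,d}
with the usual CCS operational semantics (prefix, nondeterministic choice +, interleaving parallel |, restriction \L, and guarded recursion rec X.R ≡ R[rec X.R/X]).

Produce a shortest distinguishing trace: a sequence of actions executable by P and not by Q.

d

P's transition system — 3 states:
  u0 = rec X. d.d.0\{b,d}\{a,b} + (d.(c.X + (X + X)))\{a,b,d} | --d--▸ u1
  u1 = d.0\{b,d}\{a,b} | --d--▸ u2
  u2 = 0\{b,d}\{a,b} | ∅
Q's transition system — 3 states:
  v0 = rec X. c.d.0\{b,d}\{a,b} + (d.(c.X + (X + X)))\{a,b,d} | --c--▸ v1
  v1 = d.0\{b,d}\{a,b} | --d--▸ v2
  v2 = 0\{b,d}\{a,b} | ∅
Run σ = ⟨d⟩ on P: start {u0}
  step 1 (d): {u1}
  ✓ P
Run σ = ⟨d⟩ on Q: start {v0}
  step 1 (d): ∅  — Q cannot continue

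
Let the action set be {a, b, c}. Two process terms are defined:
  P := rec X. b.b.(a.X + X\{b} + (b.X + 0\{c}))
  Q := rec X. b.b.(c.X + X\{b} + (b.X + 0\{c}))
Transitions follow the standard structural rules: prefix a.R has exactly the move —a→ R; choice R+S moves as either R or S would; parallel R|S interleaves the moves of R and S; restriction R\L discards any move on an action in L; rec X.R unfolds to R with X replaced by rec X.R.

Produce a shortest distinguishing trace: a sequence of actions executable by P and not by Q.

bba

P's transition system — 3 states:
  s0 = rec X. b.b.(a.X + X\{b} + (b.X + 0\{c})) has moves —b→ s1
  s1 = b.(a.(rec X. b.b.(a.X + X\{b} + (b.X + 0\{c}))) + (rec X. b.b.(a.X + X\{b} + (b.X + 0\{c})))\{b} + (b.(rec X. b.b.(a.X + X\{b} + (b.X + 0\{c}))) + 0\{c})) has moves —b→ s2
  s2 = a.(rec X. b.b.(a.X + X\{b} + (b.X + 0\{c}))) + (rec X. b.b.(a.X + X\{b} + (b.X + 0\{c})))\{b} + (b.(rec X. b.b.(a.X + X\{b} + (b.X + 0\{c}))) + 0\{c}) has moves —a→ s0, —b→ s0
Q's transition system — 3 states:
  t0 = rec X. b.b.(c.X + X\{b} + (b.X + 0\{c})) has moves —b→ t1
  t1 = b.(c.(rec X. b.b.(c.X + X\{b} + (b.X + 0\{c}))) + (rec X. b.b.(c.X + X\{b} + (b.X + 0\{c})))\{b} + (b.(rec X. b.b.(c.X + X\{b} + (b.X + 0\{c}))) + 0\{c})) has moves —b→ t2
  t2 = c.(rec X. b.b.(c.X + X\{b} + (b.X + 0\{c}))) + (rec X. b.b.(c.X + X\{b} + (b.X + 0\{c})))\{b} + (b.(rec X. b.b.(c.X + X\{b} + (b.X + 0\{c}))) + 0\{c}) has moves —b→ t0, —c→ t0
Run σ = ⟨bba⟩ on P: start {s0}
  [1] b ⇒ {s1}
  [2] b ⇒ {s2}
  [3] a ⇒ {s0}
  P completes σ.
Run σ = ⟨bba⟩ on Q: start {t0}
  [1] b ⇒ {t1}
  [2] b ⇒ {t2}
  [3] a ⇒ no successor for Q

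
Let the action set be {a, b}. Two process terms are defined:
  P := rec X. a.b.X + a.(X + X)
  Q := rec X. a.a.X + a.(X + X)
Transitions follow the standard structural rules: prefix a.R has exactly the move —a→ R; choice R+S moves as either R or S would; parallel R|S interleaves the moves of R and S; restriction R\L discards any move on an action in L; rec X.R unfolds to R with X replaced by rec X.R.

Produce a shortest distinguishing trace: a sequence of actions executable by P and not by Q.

ab

LTS(P): 3 reachable states
  s0 = rec X. a.b.X + a.(X + X) | -a-> s1, -a-> s2
  s1 = (rec X. a.b.X + a.(X + X)) + (rec X. a.b.X + a.(X + X)) | -a-> s1, -a-> s2
  s2 = b.(rec X. a.b.X + a.(X + X)) | -b-> s0
LTS(Q): 3 reachable states
  t0 = rec X. a.a.X + a.(X + X) | -a-> t1, -a-> t2
  t1 = (rec X. a.a.X + a.(X + X)) + (rec X. a.a.X + a.(X + X)) | -a-> t1, -a-> t2
  t2 = a.(rec X. a.a.X + a.(X + X)) | -a-> t0
Run σ = ⟨ab⟩ on P: start {s0}
  after a @ step 1: {s1, s2}
  after b @ step 2: {s0}
  — P admits the full trace.
Run σ = ⟨ab⟩ on Q: start {t0}
  after a @ step 1: {t1, t2}
  after b @ step 2: no successor for Q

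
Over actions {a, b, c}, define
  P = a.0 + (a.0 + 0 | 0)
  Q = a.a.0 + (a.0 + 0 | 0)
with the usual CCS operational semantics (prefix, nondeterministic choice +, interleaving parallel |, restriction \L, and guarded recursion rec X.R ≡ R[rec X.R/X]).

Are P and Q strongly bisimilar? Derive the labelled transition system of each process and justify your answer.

Reachable graph of P (2 states):
  m0 = a.0 + (a.0 + 0 | 0) | =a=> m1
  m1 = 0 | stopped
Reachable graph of Q (3 states):
  n0 = a.a.0 + (a.0 + 0 | 0) | =a=> n1, =a=> n2
  n1 = 0 | stopped
  n2 = a.0 | =a=> n1
Coarsest stable partition (strong bisimilarity classes):
  B0 = {m0, n2}
  B1 = {m1, n1}
  B2 = {n0}
m0 ∈ B0, n0 ∈ B2 → different blocks

P ≁ Q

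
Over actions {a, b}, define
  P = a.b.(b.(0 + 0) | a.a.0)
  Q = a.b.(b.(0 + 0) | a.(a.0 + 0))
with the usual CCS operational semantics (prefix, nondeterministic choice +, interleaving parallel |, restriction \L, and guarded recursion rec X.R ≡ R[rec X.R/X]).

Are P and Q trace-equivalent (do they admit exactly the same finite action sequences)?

traces(P) = traces(Q)

LTS(P): 8 reachable states
  u0 = a.b.(b.(0 + 0) | a.a.0) ⊢ =a=> u1
  u1 = b.(b.(0 + 0) | a.a.0) ⊢ =b=> u2
  u2 = b.(0 + 0) | a.a.0 ⊢ =a=> u3, =b=> u4
  u3 = b.(0 + 0) | a.0 ⊢ =a=> u5, =b=> u6
  u4 = (0 + 0) | a.a.0 ⊢ =a=> u6
  u5 = b.(0 + 0) | 0 ⊢ =b=> u7
  u6 = (0 + 0) | a.0 ⊢ =a=> u7
  u7 = (0 + 0) | 0 ⊢ ∅
LTS(Q): 8 reachable states
  v0 = a.b.(b.(0 + 0) | a.(a.0 + 0)) ⊢ =a=> v1
  v1 = b.(b.(0 + 0) | a.(a.0 + 0)) ⊢ =b=> v2
  v2 = b.(0 + 0) | a.(a.0 + 0) ⊢ =a=> v3, =b=> v4
  v3 = b.(0 + 0) | (a.0 + 0) ⊢ =a=> v5, =b=> v6
  v4 = (0 + 0) | a.(a.0 + 0) ⊢ =a=> v6
  v5 = b.(0 + 0) | 0 ⊢ =b=> v7
  v6 = (0 + 0) | (a.0 + 0) ⊢ =a=> v7
  v7 = (0 + 0) | 0 ⊢ ∅
Bisimilarity quotient blocks:
  B0 = {u0, v0}
  B1 = {u1, v1}
  B2 = {u2, v2}
  B3 = {u4, v4}
  B4 = {u6, v6}
  B5 = {u7, v7}
  B6 = {u3, v3}
  B7 = {u5, v5}
u0 ∈ B0, v0 ∈ B0 → same block
Bisimilar ⇒ trace-equivalent.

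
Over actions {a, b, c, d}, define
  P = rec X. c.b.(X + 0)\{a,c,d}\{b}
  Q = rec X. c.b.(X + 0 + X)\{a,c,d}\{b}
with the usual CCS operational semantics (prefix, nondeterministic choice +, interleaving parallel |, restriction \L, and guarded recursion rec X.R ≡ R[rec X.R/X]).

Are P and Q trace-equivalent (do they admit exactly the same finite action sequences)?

trace-equivalent

LTS(P): 3 reachable states
  u0 = rec X. c.b.(X + 0)\{a,c,d}\{b} ⊢ -c-> u1
  u1 = b.((rec X. c.b.(X + 0)\{a,c,d}\{b}) + 0)\{a,c,d}\{b} ⊢ -b-> u2
  u2 = ((rec X. c.b.(X + 0)\{a,c,d}\{b}) + 0)\{a,c,d}\{b} ⊢ stopped
LTS(Q): 3 reachable states
  v0 = rec X. c.b.(X + 0 + X)\{a,c,d}\{b} ⊢ -c-> v1
  v1 = b.((rec X. c.b.(X + 0 + X)\{a,c,d}\{b}) + 0 + (rec X. c.b.(X + 0 + X)\{a,c,d}\{b}))\{a,c,d}\{b} ⊢ -b-> v2
  v2 = ((rec X. c.b.(X + 0 + X)\{a,c,d}\{b}) + 0 + (rec X. c.b.(X + 0 + X)\{a,c,d}\{b}))\{a,c,d}\{b} ⊢ stopped
Bisimilarity quotient blocks:
  B0 = {u0, v0}
  B1 = {u1, v1}
  B2 = {u2, v2}
u0 ∈ B0, v0 ∈ B0 → same block
Bisimilar ⇒ trace-equivalent.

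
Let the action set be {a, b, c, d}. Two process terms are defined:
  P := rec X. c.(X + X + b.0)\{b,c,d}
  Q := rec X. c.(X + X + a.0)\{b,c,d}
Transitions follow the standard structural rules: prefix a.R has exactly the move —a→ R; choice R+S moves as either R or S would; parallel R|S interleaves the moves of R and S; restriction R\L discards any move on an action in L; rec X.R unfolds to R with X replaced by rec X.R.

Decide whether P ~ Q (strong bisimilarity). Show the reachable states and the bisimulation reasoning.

LTS(P): 2 reachable states
  u0 = rec X. c.(X + X + b.0)\{b,c,d} ⊢ --c--▸ u1
  u1 = ((rec X. c.(X + X + b.0)\{b,c,d}) + (rec X. c.(X + X + b.0)\{b,c,d}) + b.0)\{b,c,d} ⊢ ∅
LTS(Q): 3 reachable states
  v0 = rec X. c.(X + X + a.0)\{b,c,d} ⊢ --c--▸ v1
  v1 = ((rec X. c.(X + X + a.0)\{b,c,d}) + (rec X. c.(X + X + a.0)\{b,c,d}) + a.0)\{b,c,d} ⊢ --a--▸ v2
  v2 = 0\{b,c,d} ⊢ ∅
Bisimilarity quotient blocks:
  B0 = {u0}
  B1 = {u1, v2}
  B2 = {v0}
  B3 = {v1}
u0 ∈ B0, v0 ∈ B2 → different blocks

not bisimilar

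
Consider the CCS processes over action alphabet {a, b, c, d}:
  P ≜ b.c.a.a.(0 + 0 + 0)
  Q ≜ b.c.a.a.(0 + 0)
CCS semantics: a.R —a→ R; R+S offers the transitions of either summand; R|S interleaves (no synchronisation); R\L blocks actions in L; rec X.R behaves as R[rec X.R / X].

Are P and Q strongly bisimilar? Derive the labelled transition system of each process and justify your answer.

Reachable graph of P (5 states):
  u0 = b.c.a.a.(0 + 0 + 0) :: —b→ u1
  u1 = c.a.a.(0 + 0 + 0) :: —c→ u2
  u2 = a.a.(0 + 0 + 0) :: —a→ u3
  u3 = a.(0 + 0 + 0) :: —a→ u4
  u4 = 0 + 0 + 0 :: ·
Reachable graph of Q (5 states):
  v0 = b.c.a.a.(0 + 0) :: —b→ v1
  v1 = c.a.a.(0 + 0) :: —c→ v2
  v2 = a.a.(0 + 0) :: —a→ v3
  v3 = a.(0 + 0) :: —a→ v4
  v4 = 0 + 0 :: ·
Partition-refinement fixed point:
  B0 = {u0, v0}
  B1 = {u1, v1}
  B2 = {u2, v2}
  B3 = {u3, v3}
  B4 = {u4, v4}
u0 ∈ B0, v0 ∈ B0 → same block

P ~ Q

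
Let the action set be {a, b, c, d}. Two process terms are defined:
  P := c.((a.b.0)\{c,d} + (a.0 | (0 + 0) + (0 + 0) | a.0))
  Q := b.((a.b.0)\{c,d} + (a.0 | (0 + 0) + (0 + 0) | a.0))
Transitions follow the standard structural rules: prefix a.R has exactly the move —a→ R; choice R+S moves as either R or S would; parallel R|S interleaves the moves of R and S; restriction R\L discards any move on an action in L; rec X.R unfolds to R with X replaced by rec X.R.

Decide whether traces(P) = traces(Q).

Reachable graph of P (6 states):
  m0 = c.((a.b.0)\{c,d} + (a.0 | (0 + 0) + (0 + 0) | a.0)) has moves ··c··> m1
  m1 = (a.b.0)\{c,d} + (a.0 | (0 + 0) + (0 + 0) | a.0) has moves ··a··> m2, ··a··> m3, ··a··> m4
  m2 = (0 + 0) | 0 has moves stopped
  m3 = (b.0)\{c,d} has moves ··b··> m5
  m4 = 0 | (0 + 0) has moves stopped
  m5 = 0\{c,d} has moves stopped
Reachable graph of Q (6 states):
  n0 = b.((a.b.0)\{c,d} + (a.0 | (0 + 0) + (0 + 0) | a.0)) has moves ··b··> n1
  n1 = (a.b.0)\{c,d} + (a.0 | (0 + 0) + (0 + 0) | a.0) has moves ··a··> n2, ··a··> n3, ··a··> n4
  n2 = (0 + 0) | 0 has moves stopped
  n3 = (b.0)\{c,d} has moves ··b··> n5
  n4 = 0 | (0 + 0) has moves stopped
  n5 = 0\{c,d} has moves stopped
Run σ = ⟨c⟩ on P: start {m0}
  step 1 (c): {m1}
  P completes σ.
Run σ = ⟨c⟩ on Q: start {n0}
  step 1 (c): ∅ (Q stuck)

NO — witness ⟨c⟩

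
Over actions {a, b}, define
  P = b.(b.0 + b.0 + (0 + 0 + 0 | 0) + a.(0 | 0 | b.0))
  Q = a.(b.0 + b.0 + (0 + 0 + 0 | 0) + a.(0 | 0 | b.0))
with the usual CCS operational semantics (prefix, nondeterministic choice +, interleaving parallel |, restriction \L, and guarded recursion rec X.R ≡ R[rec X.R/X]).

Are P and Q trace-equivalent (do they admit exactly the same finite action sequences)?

LTS(P): 5 reachable states
  u0 = b.(b.0 + b.0 + (0 + 0 + 0 | 0) + a.(0 | 0 | b.0)) → -b-> u1
  u1 = b.0 + b.0 + (0 + 0 + 0 | 0) + a.(0 | 0 | b.0) → -a-> u2, -b-> u3
  u2 = 0 | 0 | b.0 → -b-> u4
  u3 = 0 → deadlocked
  u4 = 0 | 0 | 0 → deadlocked
LTS(Q): 5 reachable states
  v0 = a.(b.0 + b.0 + (0 + 0 + 0 | 0) + a.(0 | 0 | b.0)) → -a-> v1
  v1 = b.0 + b.0 + (0 + 0 + 0 | 0) + a.(0 | 0 | b.0) → -a-> v2, -b-> v3
  v2 = 0 | 0 | b.0 → -b-> v4
  v3 = 0 → deadlocked
  v4 = 0 | 0 | 0 → deadlocked
Trace ⟨b⟩ through P, begin at {u0}:
  step 1 (b): {u1}
  — P admits the full trace.
Trace ⟨b⟩ through Q, begin at {v0}:
  step 1 (b): ∅ (Q stuck)

trace-distinct — witness ⟨b⟩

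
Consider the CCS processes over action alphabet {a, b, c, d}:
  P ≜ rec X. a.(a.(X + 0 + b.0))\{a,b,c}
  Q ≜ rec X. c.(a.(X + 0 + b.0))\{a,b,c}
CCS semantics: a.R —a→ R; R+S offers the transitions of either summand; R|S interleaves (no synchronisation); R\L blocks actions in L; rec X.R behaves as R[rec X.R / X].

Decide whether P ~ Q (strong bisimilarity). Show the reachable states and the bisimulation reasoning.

Reachable graph of P (2 states):
  m0 = rec X. a.(a.(X + 0 + b.0))\{a,b,c} has moves =a=> m1
  m1 = (a.((rec X. a.(a.(X + 0 + b.0))\{a,b,c}) + 0 + b.0))\{a,b,c} has moves ·
Reachable graph of Q (2 states):
  n0 = rec X. c.(a.(X + 0 + b.0))\{a,b,c} has moves =c=> n1
  n1 = (a.((rec X. c.(a.(X + 0 + b.0))\{a,b,c}) + 0 + b.0))\{a,b,c} has moves ·
Partition-refinement fixed point:
  B0 = {m0}
  B1 = {m1, n1}
  B2 = {n0}
m0 ∈ B0, n0 ∈ B2 → different blocks

P ≁ Q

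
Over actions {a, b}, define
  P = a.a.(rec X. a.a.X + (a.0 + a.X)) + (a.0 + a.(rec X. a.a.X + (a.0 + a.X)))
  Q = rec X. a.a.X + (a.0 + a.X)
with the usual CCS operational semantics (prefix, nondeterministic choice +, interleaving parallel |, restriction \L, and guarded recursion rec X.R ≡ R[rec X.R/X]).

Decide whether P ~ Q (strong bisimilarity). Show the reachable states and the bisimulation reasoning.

bisimilar

LTS(P): 4 reachable states
  s0 = a.a.(rec X. a.a.X + (a.0 + a.X)) + (a.0 + a.(rec X. a.a.X + (a.0 + a.X))) → -a-> s1, -a-> s2, -a-> s3
  s1 = 0 → deadlocked
  s2 = a.(rec X. a.a.X + (a.0 + a.X)) → -a-> s3
  s3 = rec X. a.a.X + (a.0 + a.X) → -a-> s1, -a-> s2, -a-> s3
LTS(Q): 3 reachable states
  t0 = rec X. a.a.X + (a.0 + a.X) → -a-> t0, -a-> t1, -a-> t2
  t1 = 0 → deadlocked
  t2 = a.(rec X. a.a.X + (a.0 + a.X)) → -a-> t0
Bisimilarity quotient blocks:
  B0 = {s0, s3, t0}
  B1 = {s2, t2}
  B2 = {s1, t1}
s0 ∈ B0, t0 ∈ B0 → same block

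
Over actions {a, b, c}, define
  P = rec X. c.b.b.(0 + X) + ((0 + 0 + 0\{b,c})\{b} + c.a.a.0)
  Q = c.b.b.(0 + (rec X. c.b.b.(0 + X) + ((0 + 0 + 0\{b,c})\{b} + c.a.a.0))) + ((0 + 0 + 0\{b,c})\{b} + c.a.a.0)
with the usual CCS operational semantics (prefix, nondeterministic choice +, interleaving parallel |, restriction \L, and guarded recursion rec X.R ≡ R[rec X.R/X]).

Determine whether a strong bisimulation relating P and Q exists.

P's transition system — 7 states:
  m0 = rec X. c.b.b.(0 + X) + ((0 + 0 + 0\{b,c})\{b} + c.a.a.0) ⊢ =c=> m1, =c=> m2
  m1 = a.a.0 ⊢ =a=> m3
  m2 = b.b.(0 + (rec X. c.b.b.(0 + X) + ((0 + 0 + 0\{b,c})\{b} + c.a.a.0))) ⊢ =b=> m4
  m3 = a.0 ⊢ =a=> m5
  m4 = b.(0 + (rec X. c.b.b.(0 + X) + ((0 + 0 + 0\{b,c})\{b} + c.a.a.0))) ⊢ =b=> m6
  m5 = 0 ⊢ (no moves)
  m6 = 0 + (rec X. c.b.b.(0 + X) + ((0 + 0 + 0\{b,c})\{b} + c.a.a.0)) ⊢ =c=> m1, =c=> m2
Q's transition system — 7 states:
  n0 = c.b.b.(0 + (rec X. c.b.b.(0 + X) + ((0 + 0 + 0\{b,c})\{b} + c.a.a.0))) + ((0 + 0 + 0\{b,c})\{b} + c.a.a.0) ⊢ =c=> n1, =c=> n2
  n1 = a.a.0 ⊢ =a=> n3
  n2 = b.b.(0 + (rec X. c.b.b.(0 + X) + ((0 + 0 + 0\{b,c})\{b} + c.a.a.0))) ⊢ =b=> n4
  n3 = a.0 ⊢ =a=> n5
  n4 = b.(0 + (rec X. c.b.b.(0 + X) + ((0 + 0 + 0\{b,c})\{b} + c.a.a.0))) ⊢ =b=> n6
  n5 = 0 ⊢ (no moves)
  n6 = 0 + (rec X. c.b.b.(0 + X) + ((0 + 0 + 0\{b,c})\{b} + c.a.a.0)) ⊢ =c=> n1, =c=> n2
Coarsest stable partition (strong bisimilarity classes):
  B0 = {m0, m6, n0, n6}
  B1 = {m1, n1}
  B2 = {m3, n3}
  B3 = {m5, n5}
  B4 = {m2, n2}
  B5 = {m4, n4}
m0 ∈ B0, n0 ∈ B0 → same block

P ~ Q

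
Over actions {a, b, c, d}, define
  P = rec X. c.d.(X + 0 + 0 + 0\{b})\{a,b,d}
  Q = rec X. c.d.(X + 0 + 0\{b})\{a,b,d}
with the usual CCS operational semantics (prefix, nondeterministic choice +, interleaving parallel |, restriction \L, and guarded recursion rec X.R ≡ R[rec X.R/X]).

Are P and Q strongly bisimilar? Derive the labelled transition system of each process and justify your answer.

P's transition system — 4 states:
  s0 = rec X. c.d.(X + 0 + 0 + 0\{b})\{a,b,d} has moves —c→ s1
  s1 = d.((rec X. c.d.(X + 0 + 0 + 0\{b})\{a,b,d}) + 0 + 0 + 0\{b})\{a,b,d} has moves —d→ s2
  s2 = ((rec X. c.d.(X + 0 + 0 + 0\{b})\{a,b,d}) + 0 + 0 + 0\{b})\{a,b,d} has moves —c→ s3
  s3 = (d.((rec X. c.d.(X + 0 + 0 + 0\{b})\{a,b,d}) + 0 + 0 + 0\{b})\{a,b,d})\{a,b,d} has moves stopped
Q's transition system — 4 states:
  t0 = rec X. c.d.(X + 0 + 0\{b})\{a,b,d} has moves —c→ t1
  t1 = d.((rec X. c.d.(X + 0 + 0\{b})\{a,b,d}) + 0 + 0\{b})\{a,b,d} has moves —d→ t2
  t2 = ((rec X. c.d.(X + 0 + 0\{b})\{a,b,d}) + 0 + 0\{b})\{a,b,d} has moves —c→ t3
  t3 = (d.((rec X. c.d.(X + 0 + 0\{b})\{a,b,d}) + 0 + 0\{b})\{a,b,d})\{a,b,d} has moves stopped
Coarsest stable partition (strong bisimilarity classes):
  B0 = {s0, t0}
  B1 = {s1, t1}
  B2 = {s2, t2}
  B3 = {s3, t3}
s0 ∈ B0, t0 ∈ B0 → same block

P ~ Q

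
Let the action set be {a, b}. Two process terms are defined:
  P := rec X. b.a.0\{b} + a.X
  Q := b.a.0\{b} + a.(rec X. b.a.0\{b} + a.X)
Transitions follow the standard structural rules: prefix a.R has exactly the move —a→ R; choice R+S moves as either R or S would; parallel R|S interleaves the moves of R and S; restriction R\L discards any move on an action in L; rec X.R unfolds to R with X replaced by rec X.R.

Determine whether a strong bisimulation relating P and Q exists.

Reachable graph of P (3 states):
  p0 = rec X. b.a.0\{b} + a.X → -a-> p0, -b-> p1
  p1 = a.0\{b} → -a-> p2
  p2 = 0\{b} → stopped
Reachable graph of Q (4 states):
  q0 = b.a.0\{b} + a.(rec X. b.a.0\{b} + a.X) → -a-> q1, -b-> q2
  q1 = rec X. b.a.0\{b} + a.X → -a-> q1, -b-> q2
  q2 = a.0\{b} → -a-> q3
  q3 = 0\{b} → stopped
Partition-refinement fixed point:
  B0 = {p0, q0, q1}
  B1 = {p1, q2}
  B2 = {p2, q3}
p0 ∈ B0, q0 ∈ B0 → same block

P ~ Q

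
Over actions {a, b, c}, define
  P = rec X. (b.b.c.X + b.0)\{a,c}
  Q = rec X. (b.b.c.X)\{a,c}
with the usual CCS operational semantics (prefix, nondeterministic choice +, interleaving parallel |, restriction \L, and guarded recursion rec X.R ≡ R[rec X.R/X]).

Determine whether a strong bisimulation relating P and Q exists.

P's transition system — 4 states:
  u0 = rec X. (b.b.c.X + b.0)\{a,c} | =b=> u1, =b=> u2
  u1 = (b.c.(rec X. (b.b.c.X + b.0)\{a,c}))\{a,c} | =b=> u3
  u2 = 0\{a,c} | (no moves)
  u3 = (c.(rec X. (b.b.c.X + b.0)\{a,c}))\{a,c} | (no moves)
Q's transition system — 3 states:
  v0 = rec X. (b.b.c.X)\{a,c} | =b=> v1
  v1 = (b.c.(rec X. (b.b.c.X)\{a,c}))\{a,c} | =b=> v2
  v2 = (c.(rec X. (b.b.c.X)\{a,c}))\{a,c} | (no moves)
Bisimilarity quotient blocks:
  B0 = {u0}
  B1 = {u1, v1}
  B2 = {u2, u3, v2}
  B3 = {v0}
u0 ∈ B0, v0 ∈ B3 → different blocks

not bisimilar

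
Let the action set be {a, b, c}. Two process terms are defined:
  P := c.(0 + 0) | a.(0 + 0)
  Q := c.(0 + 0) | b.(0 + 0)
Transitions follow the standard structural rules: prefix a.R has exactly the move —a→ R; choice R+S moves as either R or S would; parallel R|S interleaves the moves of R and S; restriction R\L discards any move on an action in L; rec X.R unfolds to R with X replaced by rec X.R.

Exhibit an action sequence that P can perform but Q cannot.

P's transition system — 4 states:
  s0 = c.(0 + 0) | a.(0 + 0) → -a-> s1, -c-> s2
  s1 = c.(0 + 0) | (0 + 0) → -c-> s3
  s2 = (0 + 0) | a.(0 + 0) → -a-> s3
  s3 = (0 + 0) | (0 + 0) → (no moves)
Q's transition system — 4 states:
  t0 = c.(0 + 0) | b.(0 + 0) → -b-> t1, -c-> t2
  t1 = c.(0 + 0) | (0 + 0) → -c-> t3
  t2 = (0 + 0) | b.(0 + 0) → -b-> t3
  t3 = (0 + 0) | (0 + 0) → (no moves)
Executing a from P (initial set {s0}):
  step 1 (a): {s1}
  P completes σ.
Executing a from Q (initial set {t0}):
  step 1 (a): no successor for Q

a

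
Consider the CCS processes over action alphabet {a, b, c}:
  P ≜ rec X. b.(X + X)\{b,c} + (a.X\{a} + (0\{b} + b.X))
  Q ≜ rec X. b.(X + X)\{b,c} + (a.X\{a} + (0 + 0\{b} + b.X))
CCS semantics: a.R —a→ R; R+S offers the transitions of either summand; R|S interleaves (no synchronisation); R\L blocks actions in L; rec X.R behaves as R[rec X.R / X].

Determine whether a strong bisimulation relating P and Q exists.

Reachable graph of P (5 states):
  u0 = rec X. b.(X + X)\{b,c} + (a.X\{a} + (0\{b} + b.X)) has moves —a→ u1, —b→ u0, —b→ u2
  u1 = (rec X. b.(X + X)\{b,c} + (a.X\{a} + (0\{b} + b.X)))\{a} has moves —b→ u1, —b→ u3
  u2 = ((rec X. b.(X + X)\{b,c} + (a.X\{a} + (0\{b} + b.X))) + (rec X. b.(X + X)\{b,c} + (a.X\{a} + (0\{b} + b.X))))\{b,c} has moves —a→ u4
  u3 = ((rec X. b.(X + X)\{b,c} + (a.X\{a} + (0\{b} + b.X))) + (rec X. b.(X + X)\{b,c} + (a.X\{a} + (0\{b} + b.X))))\{b,c}\{a} has moves (no moves)
  u4 = (rec X. b.(X + X)\{b,c} + (a.X\{a} + (0\{b} + b.X)))\{a}\{b,c} has moves (no moves)
Reachable graph of Q (5 states):
  v0 = rec X. b.(X + X)\{b,c} + (a.X\{a} + (0 + 0\{b} + b.X)) has moves —a→ v1, —b→ v0, —b→ v2
  v1 = (rec X. b.(X + X)\{b,c} + (a.X\{a} + (0 + 0\{b} + b.X)))\{a} has moves —b→ v1, —b→ v3
  v2 = ((rec X. b.(X + X)\{b,c} + (a.X\{a} + (0 + 0\{b} + b.X))) + (rec X. b.(X + X)\{b,c} + (a.X\{a} + (0 + 0\{b} + b.X))))\{b,c} has moves —a→ v4
  v3 = ((rec X. b.(X + X)\{b,c} + (a.X\{a} + (0 + 0\{b} + b.X))) + (rec X. b.(X + X)\{b,c} + (a.X\{a} + (0 + 0\{b} + b.X))))\{b,c}\{a} has moves (no moves)
  v4 = (rec X. b.(X + X)\{b,c} + (a.X\{a} + (0 + 0\{b} + b.X)))\{a}\{b,c} has moves (no moves)
Partition-refinement fixed point:
  B0 = {u0, v0}
  B1 = {u2, v2}
  B2 = {u3, u4, v3, v4}
  B3 = {u1, v1}
u0 ∈ B0, v0 ∈ B0 → same block

YES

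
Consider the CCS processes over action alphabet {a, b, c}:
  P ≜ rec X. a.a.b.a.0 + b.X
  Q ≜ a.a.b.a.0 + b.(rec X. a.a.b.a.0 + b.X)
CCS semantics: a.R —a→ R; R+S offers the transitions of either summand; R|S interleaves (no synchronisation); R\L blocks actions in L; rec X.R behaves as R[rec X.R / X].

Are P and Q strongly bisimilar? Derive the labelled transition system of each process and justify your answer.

YES

LTS(P): 5 reachable states
  m0 = rec X. a.a.b.a.0 + b.X :: ··a··> m1, ··b··> m0
  m1 = a.b.a.0 :: ··a··> m2
  m2 = b.a.0 :: ··b··> m3
  m3 = a.0 :: ··a··> m4
  m4 = 0 :: ·
LTS(Q): 6 reachable states
  n0 = a.a.b.a.0 + b.(rec X. a.a.b.a.0 + b.X) :: ··a··> n1, ··b··> n2
  n1 = a.b.a.0 :: ··a··> n3
  n2 = rec X. a.a.b.a.0 + b.X :: ··a··> n1, ··b··> n2
  n3 = b.a.0 :: ··b··> n4
  n4 = a.0 :: ··a··> n5
  n5 = 0 :: ·
Coarsest stable partition (strong bisimilarity classes):
  B0 = {m0, n0, n2}
  B1 = {m1, n1}
  B2 = {m2, n3}
  B3 = {m3, n4}
  B4 = {m4, n5}
m0 ∈ B0, n0 ∈ B0 → same block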